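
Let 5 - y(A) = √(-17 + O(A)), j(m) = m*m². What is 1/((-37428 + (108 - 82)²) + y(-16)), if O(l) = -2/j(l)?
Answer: -25085952/921833489749 + 32*I*√69630/2765500469247 ≈ -2.7213e-5 + 3.0533e-9*I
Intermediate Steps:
j(m) = m³
O(l) = -2/l³
y(A) = 5 - √(-17 - 2/A³)
1/((-37428 + (108 - 82)²) + y(-16)) = 1/((-37428 + (108 - 82)²) + (5 - √(-17 - 2/(-16)³))) = 1/((-37428 + 26²) + (5 - √(-17 - 2*(-1/4096)))) = 1/((-37428 + 676) + (5 - √(-17 + 1/2048))) = 1/(-36752 + (5 - √(-34815/2048))) = 1/(-36752 + (5 - I*√69630/64)) = 1/(-36747 - I*√69630/64)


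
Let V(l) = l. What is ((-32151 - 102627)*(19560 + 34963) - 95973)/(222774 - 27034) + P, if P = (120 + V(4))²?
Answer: -4338898627/195740 ≈ -22167.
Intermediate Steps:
P = 15376 (P = (120 + 4)² = 124² = 15376)
((-32151 - 102627)*(19560 + 34963) - 95973)/(222774 - 27034) + P = ((-32151 - 102627)*(19560 + 34963) - 95973)/(222774 - 27034) + 15376 = (-134778*54523 - 95973)/195740 + 15376 = (-7348500894 - 95973)*(1/195740) + 15376 = -7348596867*1/195740 + 15376 = -7348596867/195740 + 15376 = -4338898627/195740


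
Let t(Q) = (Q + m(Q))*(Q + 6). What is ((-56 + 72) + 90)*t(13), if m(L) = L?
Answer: 52364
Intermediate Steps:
t(Q) = 2*Q*(6 + Q) (t(Q) = (Q + Q)*(Q + 6) = (2*Q)*(6 + Q) = 2*Q*(6 + Q))
((-56 + 72) + 90)*t(13) = ((-56 + 72) + 90)*(2*13*(6 + 13)) = (16 + 90)*(2*13*19) = 106*494 = 52364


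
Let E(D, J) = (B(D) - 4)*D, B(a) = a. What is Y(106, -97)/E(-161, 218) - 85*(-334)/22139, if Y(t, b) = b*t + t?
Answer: 176297962/196040845 ≈ 0.89929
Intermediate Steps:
E(D, J) = D*(-4 + D) (E(D, J) = (D - 4)*D = (-4 + D)*D = D*(-4 + D))
Y(t, b) = t + b*t
Y(106, -97)/E(-161, 218) - 85*(-334)/22139 = (106*(1 - 97))/((-161*(-4 - 161))) - 85*(-334)/22139 = (106*(-96))/((-161*(-165))) + 28390*(1/22139) = -10176/26565 + 28390/22139 = -10176*1/26565 + 28390/22139 = -3392/8855 + 28390/22139 = 176297962/196040845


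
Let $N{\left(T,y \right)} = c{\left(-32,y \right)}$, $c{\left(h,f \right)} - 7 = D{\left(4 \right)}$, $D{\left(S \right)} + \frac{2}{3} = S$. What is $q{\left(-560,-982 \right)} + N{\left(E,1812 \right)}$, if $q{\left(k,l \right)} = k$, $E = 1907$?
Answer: $- \frac{1649}{3} \approx -549.67$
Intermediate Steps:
$D{\left(S \right)} = - \frac{2}{3} + S$
$c{\left(h,f \right)} = \frac{31}{3}$ ($c{\left(h,f \right)} = 7 + \left(- \frac{2}{3} + 4\right) = 7 + \frac{10}{3} = \frac{31}{3}$)
$N{\left(T,y \right)} = \frac{31}{3}$
$q{\left(-560,-982 \right)} + N{\left(E,1812 \right)} = -560 + \frac{31}{3} = - \frac{1649}{3}$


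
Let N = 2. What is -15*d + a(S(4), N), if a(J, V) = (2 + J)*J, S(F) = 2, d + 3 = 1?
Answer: 38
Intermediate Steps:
d = -2 (d = -3 + 1 = -2)
a(J, V) = J*(2 + J)
-15*d + a(S(4), N) = -15*(-2) + 2*(2 + 2) = 30 + 2*4 = 30 + 8 = 38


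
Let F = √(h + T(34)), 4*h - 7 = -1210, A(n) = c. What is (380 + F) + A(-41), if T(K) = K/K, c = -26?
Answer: 354 + I*√1199/2 ≈ 354.0 + 17.313*I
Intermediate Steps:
A(n) = -26
h = -1203/4 (h = 7/4 + (¼)*(-1210) = 7/4 - 605/2 = -1203/4 ≈ -300.75)
T(K) = 1
F = I*√1199/2 (F = √(-1203/4 + 1) = √(-1199/4) = I*√1199/2 ≈ 17.313*I)
(380 + F) + A(-41) = (380 + I*√1199/2) - 26 = 354 + I*√1199/2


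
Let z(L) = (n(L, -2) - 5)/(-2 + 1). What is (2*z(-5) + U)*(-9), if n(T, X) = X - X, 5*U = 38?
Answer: -792/5 ≈ -158.40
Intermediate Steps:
U = 38/5 (U = (⅕)*38 = 38/5 ≈ 7.6000)
n(T, X) = 0
z(L) = 5 (z(L) = (0 - 5)/(-2 + 1) = -5/(-1) = -5*(-1) = 5)
(2*z(-5) + U)*(-9) = (2*5 + 38/5)*(-9) = (10 + 38/5)*(-9) = (88/5)*(-9) = -792/5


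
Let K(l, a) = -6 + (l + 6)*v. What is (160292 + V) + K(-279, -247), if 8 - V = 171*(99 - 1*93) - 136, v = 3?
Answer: 158585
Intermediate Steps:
V = -882 (V = 8 - (171*(99 - 1*93) - 136) = 8 - (171*(99 - 93) - 136) = 8 - (171*6 - 136) = 8 - (1026 - 136) = 8 - 1*890 = 8 - 890 = -882)
K(l, a) = 12 + 3*l (K(l, a) = -6 + (l + 6)*3 = -6 + (6 + l)*3 = -6 + (18 + 3*l) = 12 + 3*l)
(160292 + V) + K(-279, -247) = (160292 - 882) + (12 + 3*(-279)) = 159410 + (12 - 837) = 159410 - 825 = 158585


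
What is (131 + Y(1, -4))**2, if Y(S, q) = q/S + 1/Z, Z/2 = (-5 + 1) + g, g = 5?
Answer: 65025/4 ≈ 16256.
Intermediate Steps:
Z = 2 (Z = 2*((-5 + 1) + 5) = 2*(-4 + 5) = 2*1 = 2)
Y(S, q) = 1/2 + q/S (Y(S, q) = q/S + 1/2 = 1/2 + q/S)
(131 + Y(1, -4))**2 = (131 + (-4 + (1/2)*1)/1)**2 = (131 + 1*(-4 + 1/2))**2 = (131 + 1*(-7/2))**2 = (131 - 7/2)**2 = (255/2)**2 = 65025/4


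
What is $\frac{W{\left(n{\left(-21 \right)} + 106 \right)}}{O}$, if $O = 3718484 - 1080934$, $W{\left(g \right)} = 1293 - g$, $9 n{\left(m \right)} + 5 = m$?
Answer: $\frac{10709}{23737950} \approx 0.00045113$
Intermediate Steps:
$n{\left(m \right)} = - \frac{5}{9} + \frac{m}{9}$
$O = 2637550$
$\frac{W{\left(n{\left(-21 \right)} + 106 \right)}}{O} = \frac{1293 - \left(\left(- \frac{5}{9} + \frac{1}{9} \left(-21\right)\right) + 106\right)}{2637550} = \left(1293 - \left(\left(- \frac{5}{9} - \frac{7}{3}\right) + 106\right)\right) \frac{1}{2637550} = \left(1293 - \left(- \frac{26}{9} + 106\right)\right) \frac{1}{2637550} = \left(1293 - \frac{928}{9}\right) \frac{1}{2637550} = \frac{10709}{9} \cdot \frac{1}{2637550} = \frac{10709}{23737950}$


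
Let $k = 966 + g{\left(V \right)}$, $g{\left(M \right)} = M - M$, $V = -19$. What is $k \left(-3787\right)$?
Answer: $-3658242$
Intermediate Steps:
$g{\left(M \right)} = 0$
$k = 966$ ($k = 966 + 0 = 966$)
$k \left(-3787\right) = 966 \left(-3787\right) = -3658242$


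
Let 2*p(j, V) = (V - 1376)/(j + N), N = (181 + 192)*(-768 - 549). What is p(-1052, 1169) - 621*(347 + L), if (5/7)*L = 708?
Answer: -4091064118011/4922930 ≈ -8.3102e+5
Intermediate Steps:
L = 4956/5 (L = (7/5)*708 = 4956/5 ≈ 991.20)
N = -491241 (N = 373*(-1317) = -491241)
p(j, V) = (-1376 + V)/(2*(-491241 + j)) (p(j, V) = ((V - 1376)/(j - 491241))/2 = ((-1376 + V)/(-491241 + j))/2 = (-1376 + V)/(2*(-491241 + j)))
p(-1052, 1169) - 621*(347 + L) = (-1376 + 1169)/(2*(-491241 - 1052)) - 621*(347 + 4956/5) = (½)*(-207)/(-492293) - 621*6691/5 = (½)*(-1/492293)*(-207) - 4155111/5 = 207/984586 - 4155111/5 = -4091064118011/4922930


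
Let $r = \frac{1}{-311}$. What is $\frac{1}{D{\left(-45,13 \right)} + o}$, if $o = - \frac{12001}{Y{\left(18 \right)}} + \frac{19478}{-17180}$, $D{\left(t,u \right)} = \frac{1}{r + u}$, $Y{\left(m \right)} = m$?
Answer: $- \frac{156243510}{104336141161} \approx -0.0014975$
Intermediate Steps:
$r = - \frac{1}{311} \approx -0.0032154$
$D{\left(t,u \right)} = \frac{1}{- \frac{1}{311} + u}$
$o = - \frac{25815973}{38655}$ ($o = - \frac{12001}{18} + \frac{19478}{-17180} = \left(-12001\right) \frac{1}{18} + 19478 \left(- \frac{1}{17180}\right) = - \frac{12001}{18} - \frac{9739}{8590} = - \frac{25815973}{38655} \approx -667.86$)
$\frac{1}{D{\left(-45,13 \right)} + o} = \frac{1}{\frac{311}{-1 + 311 \cdot 13} - \frac{25815973}{38655}} = \frac{1}{\frac{311}{-1 + 4043} - \frac{25815973}{38655}} = \frac{1}{\frac{311}{4042} - \frac{25815973}{38655}} = \frac{1}{- \frac{104336141161}{156243510}} = - \frac{156243510}{104336141161}$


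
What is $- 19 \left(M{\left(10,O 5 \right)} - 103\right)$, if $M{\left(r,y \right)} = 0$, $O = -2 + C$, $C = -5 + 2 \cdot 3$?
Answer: $1957$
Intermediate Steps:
$C = 1$ ($C = -5 + 6 = 1$)
$O = -1$ ($O = -2 + 1 = -1$)
$- 19 \left(M{\left(10,O 5 \right)} - 103\right) = - 19 \left(0 - 103\right) = \left(-19\right) \left(-103\right) = 1957$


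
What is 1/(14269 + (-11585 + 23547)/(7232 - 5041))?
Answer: 2191/31275341 ≈ 7.0055e-5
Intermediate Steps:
1/(14269 + (-11585 + 23547)/(7232 - 5041)) = 1/(14269 + 11962/2191) = 1/(31275341/2191) = 2191/31275341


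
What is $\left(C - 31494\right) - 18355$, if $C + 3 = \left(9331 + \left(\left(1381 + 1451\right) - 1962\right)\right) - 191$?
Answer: $-39842$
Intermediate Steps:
$C = 10007$ ($C = -3 + \left(\left(9331 + \left(\left(1381 + 1451\right) - 1962\right)\right) - 191\right) = -3 + \left(\left(9331 + \left(2832 - 1962\right)\right) - 191\right) = -3 + \left(\left(9331 + 870\right) - 191\right) = -3 + \left(10201 - 191\right) = -3 + 10010 = 10007$)
$\left(C - 31494\right) - 18355 = \left(10007 - 31494\right) - 18355 = -21487 - 18355 = -39842$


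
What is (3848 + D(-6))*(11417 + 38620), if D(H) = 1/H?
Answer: 385068073/2 ≈ 1.9253e+8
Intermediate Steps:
(3848 + D(-6))*(11417 + 38620) = (3848 + 1/(-6))*(11417 + 38620) = (3848 - ⅙)*50037 = (23087/6)*50037 = 385068073/2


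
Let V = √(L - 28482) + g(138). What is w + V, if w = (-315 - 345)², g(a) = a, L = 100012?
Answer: 435738 + √71530 ≈ 4.3601e+5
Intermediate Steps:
V = 138 + √71530 (V = √(100012 - 28482) + 138 = √71530 + 138 = 138 + √71530 ≈ 405.45)
w = 435600 (w = (-660)² = 435600)
w + V = 435600 + (138 + √71530) = 435738 + √71530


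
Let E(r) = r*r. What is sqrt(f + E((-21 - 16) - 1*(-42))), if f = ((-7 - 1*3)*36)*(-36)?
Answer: 7*sqrt(265) ≈ 113.95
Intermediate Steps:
E(r) = r**2
f = 12960 (f = ((-7 - 3)*36)*(-36) = -10*36*(-36) = -360*(-36) = 12960)
sqrt(f + E((-21 - 16) - 1*(-42))) = sqrt(12960 + ((-21 - 16) - 1*(-42))**2) = sqrt(12960 + (-37 + 42)**2) = sqrt(12960 + 5**2) = sqrt(12960 + 25) = sqrt(12985) = 7*sqrt(265)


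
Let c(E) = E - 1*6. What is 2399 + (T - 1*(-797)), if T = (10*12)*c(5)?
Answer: 3076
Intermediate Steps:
c(E) = -6 + E (c(E) = E - 6 = -6 + E)
T = -120 (T = (10*12)*(-6 + 5) = 120*(-1) = -120)
2399 + (T - 1*(-797)) = 2399 + (-120 - 1*(-797)) = 2399 + (-120 + 797) = 2399 + 677 = 3076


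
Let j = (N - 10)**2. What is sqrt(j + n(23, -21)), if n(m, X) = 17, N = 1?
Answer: 7*sqrt(2) ≈ 9.8995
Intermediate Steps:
j = 81 (j = (1 - 10)**2 = (-9)**2 = 81)
sqrt(j + n(23, -21)) = sqrt(81 + 17) = sqrt(98) = 7*sqrt(2)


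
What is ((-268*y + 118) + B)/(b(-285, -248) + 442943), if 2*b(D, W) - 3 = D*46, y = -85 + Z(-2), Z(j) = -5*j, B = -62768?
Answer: -85100/872779 ≈ -0.097505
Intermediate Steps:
y = -75 (y = -85 - 5*(-2) = -85 + 10 = -75)
b(D, W) = 3/2 + 23*D (b(D, W) = 3/2 + (D*46)/2 = 3/2 + (46*D)/2 = 3/2 + 23*D)
((-268*y + 118) + B)/(b(-285, -248) + 442943) = ((-268*(-75) + 118) - 62768)/((3/2 + 23*(-285)) + 442943) = ((20100 + 118) - 62768)/((3/2 - 6555) + 442943) = (20218 - 62768)/(-13107/2 + 442943) = -42550/872779/2 = -42550*2/872779 = -85100/872779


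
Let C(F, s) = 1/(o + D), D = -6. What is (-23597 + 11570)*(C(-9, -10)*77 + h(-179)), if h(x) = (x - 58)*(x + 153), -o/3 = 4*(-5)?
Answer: -1334295425/18 ≈ -7.4127e+7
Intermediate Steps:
o = 60 (o = -12*(-5) = -3*(-20) = 60)
C(F, s) = 1/54 (C(F, s) = 1/(60 - 6) = 1/54)
h(x) = (-58 + x)*(153 + x)
(-23597 + 11570)*(C(-9, -10)*77 + h(-179)) = (-23597 + 11570)*((1/54)*77 + (-8874 + (-179)² + 95*(-179))) = -12027*(77/54 + (-8874 + 32041 - 17005)) = -12027*(77/54 + 6162) = -12027*332825/54 = -1334295425/18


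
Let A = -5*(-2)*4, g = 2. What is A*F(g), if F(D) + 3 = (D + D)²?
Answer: 520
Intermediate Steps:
F(D) = -3 + 4*D² (F(D) = -3 + (D + D)² = -3 + (2*D)² = -3 + 4*D²)
A = 40 (A = 10*4 = 40)
A*F(g) = 40*(-3 + 4*2²) = 40*(-3 + 4*4) = 40*(-3 + 16) = 40*13 = 520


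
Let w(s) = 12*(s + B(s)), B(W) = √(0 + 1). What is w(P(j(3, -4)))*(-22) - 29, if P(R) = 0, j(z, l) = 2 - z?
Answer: -293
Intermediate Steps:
B(W) = 1 (B(W) = √1 = 1)
w(s) = 12 + 12*s (w(s) = 12*(s + 1) = 12*(1 + s) = 12 + 12*s)
w(P(j(3, -4)))*(-22) - 29 = (12 + 12*0)*(-22) - 29 = (12 + 0)*(-22) - 29 = 12*(-22) - 29 = -264 - 29 = -293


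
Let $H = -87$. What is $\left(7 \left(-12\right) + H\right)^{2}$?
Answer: $29241$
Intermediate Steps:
$\left(7 \left(-12\right) + H\right)^{2} = \left(7 \left(-12\right) - 87\right)^{2} = \left(-84 - 87\right)^{2} = \left(-171\right)^{2} = 29241$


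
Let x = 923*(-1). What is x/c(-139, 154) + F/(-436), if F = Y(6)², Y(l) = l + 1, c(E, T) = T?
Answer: -204987/33572 ≈ -6.1059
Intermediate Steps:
x = -923
Y(l) = 1 + l
F = 49 (F = (1 + 6)² = 7² = 49)
x/c(-139, 154) + F/(-436) = -923/154 + 49/(-436) = -923*1/154 + 49*(-1/436) = -923/154 - 49/436 = -204987/33572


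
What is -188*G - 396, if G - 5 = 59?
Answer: -12428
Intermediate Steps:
G = 64 (G = 5 + 59 = 64)
-188*G - 396 = -188*64 - 396 = -12032 - 396 = -12428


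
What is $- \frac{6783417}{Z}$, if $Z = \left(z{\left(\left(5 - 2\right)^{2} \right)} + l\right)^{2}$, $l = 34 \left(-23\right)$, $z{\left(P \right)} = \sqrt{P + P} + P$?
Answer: $- \frac{4053410478099}{357019395121} - \frac{31461488046 \sqrt{2}}{357019395121} \approx -11.478$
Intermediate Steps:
$z{\left(P \right)} = P + \sqrt{2} \sqrt{P}$ ($z{\left(P \right)} = \sqrt{2 P} + P = \sqrt{2} \sqrt{P} + P = P + \sqrt{2} \sqrt{P}$)
$l = -782$
$Z = \left(-773 + 3 \sqrt{2}\right)^{2}$ ($Z = \left(\left(\left(5 - 2\right)^{2} + \sqrt{2} \sqrt{\left(5 - 2\right)^{2}}\right) - 782\right)^{2} = \left(\left(3^{2} + \sqrt{2} \sqrt{3^{2}}\right) - 782\right)^{2} = \left(\left(9 + \sqrt{2} \sqrt{9}\right) - 782\right)^{2} = \left(\left(9 + \sqrt{2} \cdot 3\right) - 782\right)^{2} = \left(\left(9 + 3 \sqrt{2}\right) - 782\right)^{2} = \left(-773 + 3 \sqrt{2}\right)^{2} \approx 5.9099 \cdot 10^{5}$)
$- \frac{6783417}{Z} = - \frac{6783417}{597547 - 4638 \sqrt{2}}$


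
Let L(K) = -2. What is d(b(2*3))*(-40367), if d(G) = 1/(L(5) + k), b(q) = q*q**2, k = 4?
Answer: -40367/2 ≈ -20184.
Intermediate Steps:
b(q) = q**3
d(G) = 1/2 (d(G) = 1/(-2 + 4) = 1/2)
d(b(2*3))*(-40367) = (1/2)*(-40367) = -40367/2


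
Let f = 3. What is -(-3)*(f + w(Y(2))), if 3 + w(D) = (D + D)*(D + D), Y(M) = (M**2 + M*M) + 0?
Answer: 768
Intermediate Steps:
Y(M) = 2*M**2 (Y(M) = (M**2 + M**2) + 0 = 2*M**2 + 0 = 2*M**2)
w(D) = -3 + 4*D**2 (w(D) = -3 + (D + D)*(D + D) = -3 + (2*D)*(2*D) = -3 + 4*D**2)
-(-3)*(f + w(Y(2))) = -(-3)*(3 + (-3 + 4*(2*2**2)**2)) = -(-3)*(3 + (-3 + 4*(2*4)**2)) = -(-3)*(3 + (-3 + 4*8**2)) = -(-3)*(3 + (-3 + 4*64)) = -(-3)*(3 + (-3 + 256)) = -(-3)*(3 + 253) = -(-3)*256 = -1*(-768) = 768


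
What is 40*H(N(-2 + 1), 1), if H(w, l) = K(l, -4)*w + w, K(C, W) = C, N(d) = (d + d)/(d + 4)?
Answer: -160/3 ≈ -53.333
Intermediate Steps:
N(d) = 2*d/(4 + d) (N(d) = (2*d)/(4 + d) = 2*d/(4 + d))
H(w, l) = w + l*w (H(w, l) = l*w + w = w + l*w)
40*H(N(-2 + 1), 1) = 40*((2*(-2 + 1)/(4 + (-2 + 1)))*(1 + 1)) = 40*((2*(-1)/(4 - 1))*2) = 40*((2*(-1)/3)*2) = 40*((2*(-1)*(⅓))*2) = 40*(-⅔*2) = 40*(-4/3) = -160/3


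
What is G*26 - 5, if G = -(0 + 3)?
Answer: -83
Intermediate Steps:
G = -3 ≈ -3.0000
G*26 - 5 = -3*26 - 5 = -78 - 5 = -83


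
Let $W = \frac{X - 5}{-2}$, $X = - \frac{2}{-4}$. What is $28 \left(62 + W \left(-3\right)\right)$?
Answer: $1547$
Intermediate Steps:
$X = \frac{1}{2}$ ($X = \left(-2\right) \left(- \frac{1}{4}\right) = \frac{1}{2} \approx 0.5$)
$W = \frac{9}{4}$ ($W = \frac{\frac{1}{2} - 5}{-2} = \left(- \frac{1}{2}\right) \left(- \frac{9}{2}\right) = \frac{9}{4} \approx 2.25$)
$28 \left(62 + W \left(-3\right)\right) = 28 \left(62 + \frac{9}{4} \left(-3\right)\right) = 28 \left(62 - \frac{27}{4}\right) = 28 \cdot \frac{221}{4} = 1547$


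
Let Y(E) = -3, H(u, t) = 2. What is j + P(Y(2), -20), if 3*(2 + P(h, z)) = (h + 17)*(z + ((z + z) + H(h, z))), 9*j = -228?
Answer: -298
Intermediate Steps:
j = -76/3 (j = (1/9)*(-228) = -76/3 ≈ -25.333)
P(h, z) = -2 + (2 + 3*z)*(17 + h)/3 (P(h, z) = -2 + ((h + 17)*(z + ((z + z) + 2)))/3 = -2 + ((17 + h)*(z + (2*z + 2)))/3 = -2 + ((17 + h)*(z + (2 + 2*z)))/3 = -2 + ((17 + h)*(2 + 3*z))/3 = -2 + ((2 + 3*z)*(17 + h))/3 = -2 + (2 + 3*z)*(17 + h)/3)
j + P(Y(2), -20) = -76/3 + (28/3 + 17*(-20) + (2/3)*(-3) - 3*(-20)) = -76/3 + (28/3 - 340 - 2 + 60) = -76/3 - 818/3 = -298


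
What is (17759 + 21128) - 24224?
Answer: 14663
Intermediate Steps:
(17759 + 21128) - 24224 = 38887 - 24224 = 14663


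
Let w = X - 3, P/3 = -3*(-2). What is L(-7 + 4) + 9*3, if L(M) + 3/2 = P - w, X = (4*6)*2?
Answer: -3/2 ≈ -1.5000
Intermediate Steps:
X = 48 (X = 24*2 = 48)
P = 18 (P = 3*(-3*(-2)) = 3*6 = 18)
w = 45 (w = 48 - 3 = 45)
L(M) = -57/2 (L(M) = -3/2 + (18 - 1*45) = -3/2 + (18 - 45) = -3/2 - 27 = -57/2)
L(-7 + 4) + 9*3 = -57/2 + 9*3 = -57/2 + 27 = -3/2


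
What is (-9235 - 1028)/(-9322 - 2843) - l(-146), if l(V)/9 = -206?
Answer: 7521391/4055 ≈ 1854.8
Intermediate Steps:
l(V) = -1854 (l(V) = 9*(-206) = -1854)
(-9235 - 1028)/(-9322 - 2843) - l(-146) = (-9235 - 1028)/(-9322 - 2843) - 1*(-1854) = -10263/(-12165) + 1854 = -10263*(-1/12165) + 1854 = 3421/4055 + 1854 = 7521391/4055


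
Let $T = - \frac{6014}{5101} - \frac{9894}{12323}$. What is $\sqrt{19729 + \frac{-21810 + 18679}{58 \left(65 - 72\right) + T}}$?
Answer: $\frac{\sqrt{12980734147796246122650366}}{25645586754} \approx 140.49$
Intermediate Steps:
$T = - \frac{124579816}{62859623}$ ($T = \left(-6014\right) \frac{1}{5101} - \frac{9894}{12323} = - \frac{6014}{5101} - \frac{9894}{12323} = - \frac{124579816}{62859623} \approx -1.9819$)
$\sqrt{19729 + \frac{-21810 + 18679}{58 \left(65 - 72\right) + T}} = \sqrt{19729 + \frac{-21810 + 18679}{58 \left(65 - 72\right) - \frac{124579816}{62859623}}} = \sqrt{19729 - \frac{3131}{58 \left(-7\right) - \frac{124579816}{62859623}}} = \sqrt{19729 - \frac{3131}{-406 - \frac{124579816}{62859623}}} = \sqrt{19729 - \frac{3131}{- \frac{25645586754}{62859623}}} = \sqrt{19729 - - \frac{196813479613}{25645586754}} = \sqrt{19729 + \frac{196813479613}{25645586754}} = \sqrt{\frac{506158594549279}{25645586754}} = \frac{\sqrt{12980734147796246122650366}}{25645586754}$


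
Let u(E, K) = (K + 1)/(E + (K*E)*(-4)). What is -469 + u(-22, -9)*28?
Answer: -190771/407 ≈ -468.72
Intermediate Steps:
u(E, K) = (1 + K)/(E - 4*E*K) (u(E, K) = (1 + K)/(E + (E*K)*(-4)) = (1 + K)/(E - 4*E*K))
-469 + u(-22, -9)*28 = -469 + ((-1 - 1*(-9))/((-22)*(-1 + 4*(-9))))*28 = -469 - (-1 + 9)/(22*(-1 - 36))*28 = -469 - 1/22*8/(-37)*28 = -469 - 1/22*(-1/37)*8*28 = -469 + (4/407)*28 = -469 + 112/407 = -190771/407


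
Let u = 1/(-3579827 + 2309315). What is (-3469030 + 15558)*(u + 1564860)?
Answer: -429131324798389598/79407 ≈ -5.4042e+12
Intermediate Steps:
u = -1/1270512 (u = 1/(-1270512) = -1/1270512 ≈ -7.8708e-7)
(-3469030 + 15558)*(u + 1564860) = (-3469030 + 15558)*(-1/1270512 + 1564860) = -3453472*1988173408319/1270512 = -429131324798389598/79407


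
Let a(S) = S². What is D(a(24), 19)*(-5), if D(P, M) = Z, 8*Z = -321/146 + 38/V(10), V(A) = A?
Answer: -1169/1168 ≈ -1.0009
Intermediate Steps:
Z = 1169/5840 (Z = (-321/146 + 38/10)/8 = (-321*1/146 + 38*(⅒))/8 = (-321/146 + 19/5)/8 = (⅛)*(1169/730) = 1169/5840 ≈ 0.20017)
D(P, M) = 1169/5840
D(a(24), 19)*(-5) = (1169/5840)*(-5) = -1169/1168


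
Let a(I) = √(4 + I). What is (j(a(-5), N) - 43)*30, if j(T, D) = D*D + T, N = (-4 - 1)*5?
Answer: 17460 + 30*I ≈ 17460.0 + 30.0*I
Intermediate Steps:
N = -25 (N = -5*5 = -25)
j(T, D) = T + D² (j(T, D) = D² + T = T + D²)
(j(a(-5), N) - 43)*30 = ((√(4 - 5) + (-25)²) - 43)*30 = ((√(-1) + 625) - 43)*30 = ((I + 625) - 43)*30 = ((625 + I) - 43)*30 = (582 + I)*30 = 17460 + 30*I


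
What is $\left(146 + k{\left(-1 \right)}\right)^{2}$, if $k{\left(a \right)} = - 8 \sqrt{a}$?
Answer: $21252 - 2336 i \approx 21252.0 - 2336.0 i$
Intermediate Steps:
$\left(146 + k{\left(-1 \right)}\right)^{2} = \left(146 - 8 \sqrt{-1}\right)^{2} = \left(146 - 8 i\right)^{2}$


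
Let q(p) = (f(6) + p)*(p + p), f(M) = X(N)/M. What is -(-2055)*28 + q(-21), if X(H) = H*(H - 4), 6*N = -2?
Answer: 525707/9 ≈ 58412.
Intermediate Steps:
N = -⅓ (N = (⅙)*(-2) = -⅓ ≈ -0.33333)
X(H) = H*(-4 + H)
f(M) = 13/(9*M) (f(M) = (-(-4 - ⅓)/3)/M = (-⅓*(-13/3))/M = 13/(9*M))
q(p) = 2*p*(13/54 + p) (q(p) = ((13/9)/6 + p)*(p + p) = ((13/9)*(⅙) + p)*(2*p) = (13/54 + p)*(2*p) = 2*p*(13/54 + p))
-(-2055)*28 + q(-21) = -(-2055)*28 + (1/27)*(-21)*(13 + 54*(-21)) = -411*(-140) + (1/27)*(-21)*(13 - 1134) = 57540 + (1/27)*(-21)*(-1121) = 57540 + 7847/9 = 525707/9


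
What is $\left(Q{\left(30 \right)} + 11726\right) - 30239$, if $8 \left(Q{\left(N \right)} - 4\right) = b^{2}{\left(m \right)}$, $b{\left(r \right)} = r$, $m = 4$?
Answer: $-18507$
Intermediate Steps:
$Q{\left(N \right)} = 6$ ($Q{\left(N \right)} = 4 + \frac{4^{2}}{8} = 4 + \frac{1}{8} \cdot 16 = 4 + 2 = 6$)
$\left(Q{\left(30 \right)} + 11726\right) - 30239 = \left(6 + 11726\right) - 30239 = 11732 - 30239 = -18507$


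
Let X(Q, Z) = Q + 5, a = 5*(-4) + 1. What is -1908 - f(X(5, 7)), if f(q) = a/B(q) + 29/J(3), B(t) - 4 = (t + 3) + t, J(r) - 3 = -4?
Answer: -50714/27 ≈ -1878.3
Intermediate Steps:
J(r) = -1 (J(r) = 3 - 4 = -1)
B(t) = 7 + 2*t (B(t) = 4 + ((t + 3) + t) = 4 + ((3 + t) + t) = 4 + (3 + 2*t) = 7 + 2*t)
a = -19 (a = -20 + 1 = -19)
X(Q, Z) = 5 + Q
f(q) = -29 - 19/(7 + 2*q) (f(q) = -19/(7 + 2*q) + 29/(-1) = -19/(7 + 2*q) + 29*(-1) = -19/(7 + 2*q) - 29 = -29 - 19/(7 + 2*q))
-1908 - f(X(5, 7)) = -1908 - 2*(-111 - 29*(5 + 5))/(7 + 2*(5 + 5)) = -1908 - 2*(-111 - 29*10)/(7 + 2*10) = -1908 - 2*(-111 - 290)/(7 + 20) = -1908 - 2*(-401)/27 = -1908 - 1*(-802/27) = -1908 + 802/27 = -50714/27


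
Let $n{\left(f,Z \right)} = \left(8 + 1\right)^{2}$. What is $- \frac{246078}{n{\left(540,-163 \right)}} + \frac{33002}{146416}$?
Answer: $- \frac{222389403}{73208} \approx -3037.8$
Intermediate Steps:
$n{\left(f,Z \right)} = 81$ ($n{\left(f,Z \right)} = 9^{2} = 81$)
$- \frac{246078}{n{\left(540,-163 \right)}} + \frac{33002}{146416} = - \frac{246078}{81} + \frac{33002}{146416} = \left(-246078\right) \frac{1}{81} + 33002 \cdot \frac{1}{146416} = -3038 + \frac{16501}{73208} = - \frac{222389403}{73208}$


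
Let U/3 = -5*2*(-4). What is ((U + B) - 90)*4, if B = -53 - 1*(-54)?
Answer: 124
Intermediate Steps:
U = 120 (U = 3*(-5*2*(-4)) = 3*(-10*(-4)) = 3*40 = 120)
B = 1 (B = -53 + 54 = 1)
((U + B) - 90)*4 = ((120 + 1) - 90)*4 = (121 - 90)*4 = 31*4 = 124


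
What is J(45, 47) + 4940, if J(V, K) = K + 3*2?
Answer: 4993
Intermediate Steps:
J(V, K) = 6 + K (J(V, K) = K + 6 = 6 + K)
J(45, 47) + 4940 = (6 + 47) + 4940 = 53 + 4940 = 4993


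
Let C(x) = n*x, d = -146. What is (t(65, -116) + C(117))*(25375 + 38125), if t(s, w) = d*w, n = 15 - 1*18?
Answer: 1053147500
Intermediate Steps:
n = -3 (n = 15 - 18 = -3)
t(s, w) = -146*w
C(x) = -3*x
(t(65, -116) + C(117))*(25375 + 38125) = (-146*(-116) - 3*117)*(25375 + 38125) = (16936 - 351)*63500 = 16585*63500 = 1053147500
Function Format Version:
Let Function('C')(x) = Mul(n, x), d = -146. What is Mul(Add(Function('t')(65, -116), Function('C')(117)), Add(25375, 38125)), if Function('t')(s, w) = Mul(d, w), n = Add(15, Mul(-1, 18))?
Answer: 1053147500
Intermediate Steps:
n = -3 (n = Add(15, -18) = -3)
Function('t')(s, w) = Mul(-146, w)
Function('C')(x) = Mul(-3, x)
Mul(Add(Function('t')(65, -116), Function('C')(117)), Add(25375, 38125)) = Mul(Add(Mul(-146, -116), Mul(-3, 117)), Add(25375, 38125)) = Mul(Add(16936, -351), 63500) = Mul(16585, 63500) = 1053147500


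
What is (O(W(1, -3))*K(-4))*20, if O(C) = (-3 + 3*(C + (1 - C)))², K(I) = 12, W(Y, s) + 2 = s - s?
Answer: 0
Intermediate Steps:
W(Y, s) = -2 (W(Y, s) = -2 + (s - s) = -2 + 0 = -2)
O(C) = 0 (O(C) = (-3 + 3*1)² = (-3 + 3)² = 0² = 0)
(O(W(1, -3))*K(-4))*20 = (0*12)*20 = 0*20 = 0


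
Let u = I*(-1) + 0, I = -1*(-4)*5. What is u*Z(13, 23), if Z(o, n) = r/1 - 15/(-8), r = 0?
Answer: -75/2 ≈ -37.500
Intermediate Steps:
I = 20 (I = 4*5 = 20)
Z(o, n) = 15/8 (Z(o, n) = 0/1 - 15/(-8) = 0*1 - 15*(-1/8) = 0 + 15/8 = 15/8)
u = -20 (u = 20*(-1) + 0 = -20 + 0 = -20)
u*Z(13, 23) = -20*15/8 = -75/2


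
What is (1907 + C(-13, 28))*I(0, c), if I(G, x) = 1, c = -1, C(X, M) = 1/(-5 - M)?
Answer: 62930/33 ≈ 1907.0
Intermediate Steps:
(1907 + C(-13, 28))*I(0, c) = (1907 - 1/(5 + 28))*1 = (1907 - 1/33)*1 = (62930/33)*1 = 62930/33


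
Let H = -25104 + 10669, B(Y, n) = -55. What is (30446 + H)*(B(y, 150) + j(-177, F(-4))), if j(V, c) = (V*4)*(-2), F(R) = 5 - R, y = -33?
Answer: 21790971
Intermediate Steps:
j(V, c) = -8*V (j(V, c) = (4*V)*(-2) = -8*V)
H = -14435
(30446 + H)*(B(y, 150) + j(-177, F(-4))) = (30446 - 14435)*(-55 - 8*(-177)) = 16011*(-55 + 1416) = 16011*1361 = 21790971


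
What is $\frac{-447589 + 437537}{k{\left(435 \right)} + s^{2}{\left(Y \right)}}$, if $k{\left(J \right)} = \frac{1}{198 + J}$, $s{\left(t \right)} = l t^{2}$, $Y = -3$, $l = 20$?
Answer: $- \frac{6362916}{20509201} \approx -0.31025$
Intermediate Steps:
$s{\left(t \right)} = 20 t^{2}$
$\frac{-447589 + 437537}{k{\left(435 \right)} + s^{2}{\left(Y \right)}} = \frac{-447589 + 437537}{\frac{1}{198 + 435} + \left(20 \left(-3\right)^{2}\right)^{2}} = - \frac{10052}{\frac{1}{633} + \left(20 \cdot 9\right)^{2}} = - \frac{10052}{\frac{1}{633} + 180^{2}} = - \frac{10052}{\frac{1}{633} + 32400} = - \frac{10052}{\frac{20509201}{633}} = \left(-10052\right) \frac{633}{20509201} = - \frac{6362916}{20509201}$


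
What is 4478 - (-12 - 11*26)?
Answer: 4776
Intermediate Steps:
4478 - (-12 - 11*26) = 4478 - (-12 - 286) = 4478 - 1*(-298) = 4478 + 298 = 4776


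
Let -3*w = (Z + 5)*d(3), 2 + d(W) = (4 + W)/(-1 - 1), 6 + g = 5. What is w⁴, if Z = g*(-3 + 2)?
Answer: 14641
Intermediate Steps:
g = -1 (g = -6 + 5 = -1)
Z = 1 (Z = -(-3 + 2) = -1*(-1) = 1)
d(W) = -4 - W/2 (d(W) = -2 + (4 + W)/(-1 - 1) = -2 + (4 + W)/(-2) = -2 + (4 + W)*(-½) = -2 + (-2 - W/2) = -4 - W/2)
w = 11 (w = -(1 + 5)*(-4 - ½*3)/3 = -2*(-4 - 3/2) = -2*(-11)/2 = -⅓*(-33) = 11)
w⁴ = 11⁴ = 14641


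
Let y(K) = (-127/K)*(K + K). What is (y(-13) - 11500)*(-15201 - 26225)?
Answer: 486921204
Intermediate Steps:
y(K) = -254 (y(K) = (-127/K)*(2*K) = -254)
(y(-13) - 11500)*(-15201 - 26225) = (-254 - 11500)*(-15201 - 26225) = -11754*(-41426) = 486921204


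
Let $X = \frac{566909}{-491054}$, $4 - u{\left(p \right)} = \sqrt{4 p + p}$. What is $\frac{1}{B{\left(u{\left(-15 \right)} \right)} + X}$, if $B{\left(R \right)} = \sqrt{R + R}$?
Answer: $\frac{491054}{-566909 + 491054 \sqrt{2} \sqrt{4 - 5 i \sqrt{3}}} \approx 0.21192 + 0.19752 i$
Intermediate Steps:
$u{\left(p \right)} = 4 - \sqrt{5} \sqrt{p}$ ($u{\left(p \right)} = 4 - \sqrt{4 p + p} = 4 - \sqrt{5 p} = 4 - \sqrt{5} \sqrt{p}$)
$B{\left(R \right)} = \sqrt{2} \sqrt{R}$ ($B{\left(R \right)} = \sqrt{2 R} = \sqrt{2} \sqrt{R}$)
$X = - \frac{566909}{491054}$ ($X = 566909 \left(- \frac{1}{491054}\right) = - \frac{566909}{491054} \approx -1.1545$)
$\frac{1}{B{\left(u{\left(-15 \right)} \right)} + X} = \frac{1}{\sqrt{2} \sqrt{4 - \sqrt{5} \sqrt{-15}} - \frac{566909}{491054}} = \frac{1}{\sqrt{2} \sqrt{4 - \sqrt{5} i \sqrt{15}} - \frac{566909}{491054}} = \frac{1}{\sqrt{2} \sqrt{4 - 5 i \sqrt{3}} - \frac{566909}{491054}} = \frac{1}{- \frac{566909}{491054} + \sqrt{2} \sqrt{4 - 5 i \sqrt{3}}}$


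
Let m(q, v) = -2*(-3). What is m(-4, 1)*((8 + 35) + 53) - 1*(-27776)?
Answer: 28352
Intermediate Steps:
m(q, v) = 6
m(-4, 1)*((8 + 35) + 53) - 1*(-27776) = 6*((8 + 35) + 53) - 1*(-27776) = 6*(43 + 53) + 27776 = 6*96 + 27776 = 576 + 27776 = 28352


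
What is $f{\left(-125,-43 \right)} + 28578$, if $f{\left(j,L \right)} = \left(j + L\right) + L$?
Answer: $28367$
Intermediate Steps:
$f{\left(j,L \right)} = j + 2 L$ ($f{\left(j,L \right)} = \left(L + j\right) + L = j + 2 L$)
$f{\left(-125,-43 \right)} + 28578 = \left(-125 + 2 \left(-43\right)\right) + 28578 = \left(-125 - 86\right) + 28578 = -211 + 28578 = 28367$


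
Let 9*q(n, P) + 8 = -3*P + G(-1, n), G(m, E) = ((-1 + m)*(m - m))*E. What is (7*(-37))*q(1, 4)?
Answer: 5180/9 ≈ 575.56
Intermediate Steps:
G(m, E) = 0 (G(m, E) = ((-1 + m)*0)*E = 0*E = 0)
q(n, P) = -8/9 - P/3 (q(n, P) = -8/9 + (-3*P + 0)/9 = -8/9 + (-3*P)/9 = -8/9 - P/3)
(7*(-37))*q(1, 4) = (7*(-37))*(-8/9 - ⅓*4) = -259*(-8/9 - 4/3) = -259*(-20/9) = 5180/9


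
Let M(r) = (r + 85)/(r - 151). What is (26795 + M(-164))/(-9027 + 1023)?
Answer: -2110126/630315 ≈ -3.3477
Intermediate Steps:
M(r) = (85 + r)/(-151 + r)
(26795 + M(-164))/(-9027 + 1023) = (26795 + (85 - 164)/(-151 - 164))/(-9027 + 1023) = (26795 - 79/(-315))/(-8004) = (26795 - 1/315*(-79))*(-1/8004) = (26795 + 79/315)*(-1/8004) = (8440504/315)*(-1/8004) = -2110126/630315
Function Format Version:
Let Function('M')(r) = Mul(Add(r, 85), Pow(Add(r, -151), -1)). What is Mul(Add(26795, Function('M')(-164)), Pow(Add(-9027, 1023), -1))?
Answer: Rational(-2110126, 630315) ≈ -3.3477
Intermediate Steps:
Function('M')(r) = Mul(Pow(Add(-151, r), -1), Add(85, r)) (Function('M')(r) = Mul(Add(85, r), Pow(Add(-151, r), -1)) = Mul(Pow(Add(-151, r), -1), Add(85, r)))
Mul(Add(26795, Function('M')(-164)), Pow(Add(-9027, 1023), -1)) = Mul(Add(26795, Mul(Pow(Add(-151, -164), -1), Add(85, -164))), Pow(Add(-9027, 1023), -1)) = Mul(Add(26795, Mul(Pow(-315, -1), -79)), Pow(-8004, -1)) = Mul(Add(26795, Mul(Rational(-1, 315), -79)), Rational(-1, 8004)) = Mul(Add(26795, Rational(79, 315)), Rational(-1, 8004)) = Mul(Rational(8440504, 315), Rational(-1, 8004)) = Rational(-2110126, 630315)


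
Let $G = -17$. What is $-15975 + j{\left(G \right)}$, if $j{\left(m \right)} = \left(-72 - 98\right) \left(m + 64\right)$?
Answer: $-23965$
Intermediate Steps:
$j{\left(m \right)} = -10880 - 170 m$ ($j{\left(m \right)} = - 170 \left(64 + m\right) = -10880 - 170 m$)
$-15975 + j{\left(G \right)} = -15975 - 7990 = -23965$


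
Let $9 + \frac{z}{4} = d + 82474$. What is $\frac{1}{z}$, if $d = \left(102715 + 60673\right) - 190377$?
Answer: $\frac{1}{221904} \approx 4.5065 \cdot 10^{-6}$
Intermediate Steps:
$d = -26989$ ($d = 163388 - 190377 = -26989$)
$z = 221904$ ($z = -36 + 4 \left(-26989 + 82474\right) = -36 + 4 \cdot 55485 = -36 + 221940 = 221904$)
$\frac{1}{z} = \frac{1}{221904}$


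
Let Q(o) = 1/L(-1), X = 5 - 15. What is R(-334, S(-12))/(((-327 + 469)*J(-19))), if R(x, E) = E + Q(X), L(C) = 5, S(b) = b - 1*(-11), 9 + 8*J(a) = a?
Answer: 4/2485 ≈ 0.0016097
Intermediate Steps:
J(a) = -9/8 + a/8
S(b) = 11 + b (S(b) = b + 11 = 11 + b)
X = -10
Q(o) = ⅕ (Q(o) = 1/5 = ⅕)
R(x, E) = ⅕ + E (R(x, E) = E + ⅕ = ⅕ + E)
R(-334, S(-12))/(((-327 + 469)*J(-19))) = (⅕ + (11 - 12))/(((-327 + 469)*(-9/8 + (⅛)*(-19)))) = (⅕ - 1)/((142*(-9/8 - 19/8))) = -4/(5*(142*(-7/2))) = -⅘/(-497) = -⅘*(-1/497) = 4/2485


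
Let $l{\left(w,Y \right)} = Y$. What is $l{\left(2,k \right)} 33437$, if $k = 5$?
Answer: $167185$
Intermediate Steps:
$l{\left(2,k \right)} 33437 = 5 \cdot 33437 = 167185$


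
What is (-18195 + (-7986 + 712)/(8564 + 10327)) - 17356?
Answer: -671601215/18891 ≈ -35551.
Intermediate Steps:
(-18195 + (-7986 + 712)/(8564 + 10327)) - 17356 = (-18195 - 7274/18891) - 17356 = -343729019/18891 - 17356 = -671601215/18891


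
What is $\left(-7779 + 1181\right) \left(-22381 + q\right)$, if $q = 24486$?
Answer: $-13888790$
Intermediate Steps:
$\left(-7779 + 1181\right) \left(-22381 + q\right) = \left(-7779 + 1181\right) \left(-22381 + 24486\right) = \left(-6598\right) 2105 = -13888790$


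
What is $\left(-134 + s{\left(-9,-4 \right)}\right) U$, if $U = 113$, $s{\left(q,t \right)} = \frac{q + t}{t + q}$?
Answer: $-15029$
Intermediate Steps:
$s{\left(q,t \right)} = 1$ ($s{\left(q,t \right)} = \frac{q + t}{q + t} = 1$)
$\left(-134 + s{\left(-9,-4 \right)}\right) U = \left(-134 + 1\right) 113 = \left(-133\right) 113 = -15029$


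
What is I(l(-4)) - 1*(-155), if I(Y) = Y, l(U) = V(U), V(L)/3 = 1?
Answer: 158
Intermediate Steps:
V(L) = 3 (V(L) = 3*1 = 3)
l(U) = 3
I(l(-4)) - 1*(-155) = 3 - 1*(-155) = 3 + 155 = 158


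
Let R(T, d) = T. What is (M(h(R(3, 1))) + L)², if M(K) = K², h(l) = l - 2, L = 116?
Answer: 13689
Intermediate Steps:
h(l) = -2 + l
(M(h(R(3, 1))) + L)² = ((-2 + 3)² + 116)² = (1² + 116)² = (1 + 116)² = 117² = 13689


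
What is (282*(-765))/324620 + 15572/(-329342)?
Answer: -3805196615/5345550002 ≈ -0.71184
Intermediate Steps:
(282*(-765))/324620 + 15572/(-329342) = -215730*1/324620 + 15572*(-1/329342) = -21573/32462 - 7786/164671 = -3805196615/5345550002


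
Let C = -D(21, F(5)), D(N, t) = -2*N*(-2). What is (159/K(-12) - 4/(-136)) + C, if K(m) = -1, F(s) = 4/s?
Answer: -8261/34 ≈ -242.97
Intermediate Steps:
D(N, t) = 4*N
C = -84 (C = -4*21 = -1*84 = -84)
(159/K(-12) - 4/(-136)) + C = (159/(-1) - 4/(-136)) - 84 = (159*(-1) - 4*(-1/136)) - 84 = (-159 + 1/34) - 84 = -5405/34 - 84 = -8261/34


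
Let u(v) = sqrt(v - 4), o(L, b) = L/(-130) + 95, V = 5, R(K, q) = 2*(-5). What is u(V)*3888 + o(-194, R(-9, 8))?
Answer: 258992/65 ≈ 3984.5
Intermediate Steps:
R(K, q) = -10
o(L, b) = 95 - L/130 (o(L, b) = -L/130 + 95 = 95 - L/130)
u(v) = sqrt(-4 + v)
u(V)*3888 + o(-194, R(-9, 8)) = sqrt(-4 + 5)*3888 + (95 - 1/130*(-194)) = sqrt(1)*3888 + (95 + 97/65) = 1*3888 + 6272/65 = 3888 + 6272/65 = 258992/65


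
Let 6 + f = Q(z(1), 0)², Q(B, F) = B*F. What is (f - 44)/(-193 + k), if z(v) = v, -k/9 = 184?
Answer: 50/1849 ≈ 0.027042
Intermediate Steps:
k = -1656 (k = -9*184 = -1656)
f = -6 (f = -6 + (1*0)² = -6 + 0² = -6 + 0 = -6)
(f - 44)/(-193 + k) = (-6 - 44)/(-193 - 1656) = -50/(-1849) = -50*(-1/1849) = 50/1849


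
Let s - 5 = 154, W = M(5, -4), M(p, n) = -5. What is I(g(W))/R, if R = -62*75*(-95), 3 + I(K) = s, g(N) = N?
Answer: 26/73625 ≈ 0.00035314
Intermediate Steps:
W = -5
s = 159 (s = 5 + 154 = 159)
I(K) = 156 (I(K) = -3 + 159 = 156)
R = 441750 (R = -4650*(-95) = 441750)
I(g(W))/R = 156/441750 = 156*(1/441750) = 26/73625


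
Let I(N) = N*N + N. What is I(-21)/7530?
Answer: 14/251 ≈ 0.055777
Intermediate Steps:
I(N) = N + N² (I(N) = N² + N = N + N²)
I(-21)/7530 = -21*(1 - 21)/7530 = -21*(-20)*(1/7530) = 420*(1/7530) = 14/251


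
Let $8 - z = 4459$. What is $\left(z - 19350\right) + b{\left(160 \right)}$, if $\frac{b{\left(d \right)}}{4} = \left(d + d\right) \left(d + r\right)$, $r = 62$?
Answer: $260359$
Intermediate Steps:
$z = -4451$ ($z = 8 - 4459 = -4451$)
$b{\left(d \right)} = 8 d \left(62 + d\right)$ ($b{\left(d \right)} = 4 \left(d + d\right) \left(d + 62\right) = 4 \cdot 2 d \left(62 + d\right) = 8 d \left(62 + d\right)$)
$\left(z - 19350\right) + b{\left(160 \right)} = \left(-4451 - 19350\right) + 8 \cdot 160 \left(62 + 160\right) = -23801 + 8 \cdot 160 \cdot 222 = -23801 + 284160 = 260359$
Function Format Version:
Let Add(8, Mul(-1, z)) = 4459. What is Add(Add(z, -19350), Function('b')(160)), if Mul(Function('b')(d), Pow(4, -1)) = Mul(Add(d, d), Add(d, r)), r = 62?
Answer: 260359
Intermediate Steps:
z = -4451 (z = Add(8, Mul(-1, 4459)) = Add(8, -4459) = -4451)
Function('b')(d) = Mul(8, d, Add(62, d)) (Function('b')(d) = Mul(4, Mul(Add(d, d), Add(d, 62))) = Mul(4, Mul(Mul(2, d), Add(62, d))) = Mul(4, Mul(2, d, Add(62, d))) = Mul(8, d, Add(62, d)))
Add(Add(z, -19350), Function('b')(160)) = Add(Add(-4451, -19350), Mul(8, 160, Add(62, 160))) = Add(-23801, Mul(8, 160, 222)) = Add(-23801, 284160) = 260359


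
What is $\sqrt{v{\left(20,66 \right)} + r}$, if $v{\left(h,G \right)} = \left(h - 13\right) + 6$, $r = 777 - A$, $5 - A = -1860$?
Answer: $5 i \sqrt{43} \approx 32.787 i$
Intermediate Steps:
$A = 1865$ ($A = 5 - -1860 = 5 + 1860 = 1865$)
$r = -1088$ ($r = 777 - 1865 = -1088$)
$v{\left(h,G \right)} = -7 + h$ ($v{\left(h,G \right)} = \left(-13 + h\right) + 6 = -7 + h$)
$\sqrt{v{\left(20,66 \right)} + r} = \sqrt{\left(-7 + 20\right) - 1088} = \sqrt{13 - 1088} = \sqrt{-1075} = 5 i \sqrt{43}$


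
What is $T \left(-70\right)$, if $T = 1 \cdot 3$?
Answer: $-210$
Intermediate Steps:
$T = 3$
$T \left(-70\right) = 3 \left(-70\right) = -210$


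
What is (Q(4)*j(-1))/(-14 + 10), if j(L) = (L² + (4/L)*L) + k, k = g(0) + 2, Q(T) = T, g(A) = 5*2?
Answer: -17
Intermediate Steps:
g(A) = 10
k = 12 (k = 10 + 2 = 12)
j(L) = 16 + L² (j(L) = (L² + (4/L)*L) + 12 = (L² + 4) + 12 = (4 + L²) + 12 = 16 + L²)
(Q(4)*j(-1))/(-14 + 10) = (4*(16 + (-1)²))/(-14 + 10) = (4*(16 + 1))/(-4) = (4*17)*(-¼) = 68*(-¼) = -17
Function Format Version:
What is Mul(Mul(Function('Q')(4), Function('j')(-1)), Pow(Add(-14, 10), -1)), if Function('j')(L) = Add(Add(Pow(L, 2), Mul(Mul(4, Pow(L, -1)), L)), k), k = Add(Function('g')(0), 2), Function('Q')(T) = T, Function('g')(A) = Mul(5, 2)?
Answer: -17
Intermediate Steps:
Function('g')(A) = 10
k = 12 (k = Add(10, 2) = 12)
Function('j')(L) = Add(16, Pow(L, 2)) (Function('j')(L) = Add(Add(Pow(L, 2), Mul(Mul(4, Pow(L, -1)), L)), 12) = Add(Add(Pow(L, 2), 4), 12) = Add(Add(4, Pow(L, 2)), 12) = Add(16, Pow(L, 2)))
Mul(Mul(Function('Q')(4), Function('j')(-1)), Pow(Add(-14, 10), -1)) = Mul(Mul(4, Add(16, Pow(-1, 2))), Pow(Add(-14, 10), -1)) = Mul(Mul(4, Add(16, 1)), Pow(-4, -1)) = Mul(Mul(4, 17), Rational(-1, 4)) = Mul(68, Rational(-1, 4)) = -17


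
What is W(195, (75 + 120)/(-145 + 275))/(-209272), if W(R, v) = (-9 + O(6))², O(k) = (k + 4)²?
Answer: -1183/29896 ≈ -0.039571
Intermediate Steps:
O(k) = (4 + k)²
W(R, v) = 8281 (W(R, v) = (-9 + (4 + 6)²)² = (-9 + 10²)² = (-9 + 100)² = 91² = 8281)
W(195, (75 + 120)/(-145 + 275))/(-209272) = 8281/(-209272) = 8281*(-1/209272) = -1183/29896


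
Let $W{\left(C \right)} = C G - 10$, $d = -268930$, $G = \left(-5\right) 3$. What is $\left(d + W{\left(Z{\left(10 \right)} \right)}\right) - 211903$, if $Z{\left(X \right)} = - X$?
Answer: $-480693$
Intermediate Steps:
$G = -15$
$W{\left(C \right)} = -10 - 15 C$ ($W{\left(C \right)} = C \left(-15\right) - 10 = - 15 C - 10 = -10 - 15 C$)
$\left(d + W{\left(Z{\left(10 \right)} \right)}\right) - 211903 = \left(-268930 - \left(10 + 15 \left(\left(-1\right) 10\right)\right)\right) - 211903 = \left(-268930 - -140\right) - 211903 = \left(-268930 + \left(-10 + 150\right)\right) - 211903 = \left(-268930 + 140\right) - 211903 = -268790 - 211903 = -480693$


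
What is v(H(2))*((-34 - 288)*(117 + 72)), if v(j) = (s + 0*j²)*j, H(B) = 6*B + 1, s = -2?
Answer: 1582308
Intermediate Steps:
H(B) = 1 + 6*B
v(j) = -2*j (v(j) = (-2 + 0*j²)*j = (-2 + 0)*j = -2*j)
v(H(2))*((-34 - 288)*(117 + 72)) = (-2*(1 + 6*2))*((-34 - 288)*(117 + 72)) = (-2*(1 + 12))*(-322*189) = -2*13*(-60858) = -26*(-60858) = 1582308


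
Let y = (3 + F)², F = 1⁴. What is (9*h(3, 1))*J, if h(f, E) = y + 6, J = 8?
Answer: 1584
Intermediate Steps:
F = 1
y = 16 (y = (3 + 1)² = 4² = 16)
h(f, E) = 22 (h(f, E) = 16 + 6 = 22)
(9*h(3, 1))*J = (9*22)*8 = 198*8 = 1584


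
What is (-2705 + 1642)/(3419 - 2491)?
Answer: -1063/928 ≈ -1.1455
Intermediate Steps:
(-2705 + 1642)/(3419 - 2491) = -1063/928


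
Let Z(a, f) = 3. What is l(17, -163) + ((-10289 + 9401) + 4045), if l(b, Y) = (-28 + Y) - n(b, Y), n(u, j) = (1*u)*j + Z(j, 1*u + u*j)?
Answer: 5734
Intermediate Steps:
n(u, j) = 3 + j*u (n(u, j) = (1*u)*j + 3 = u*j + 3 = j*u + 3 = 3 + j*u)
l(b, Y) = -31 + Y - Y*b (l(b, Y) = (-28 + Y) - (3 + Y*b) = (-28 + Y) + (-3 - Y*b) = -31 + Y - Y*b)
l(17, -163) + ((-10289 + 9401) + 4045) = (-31 - 163 - 1*(-163)*17) + ((-10289 + 9401) + 4045) = (-31 - 163 + 2771) + (-888 + 4045) = 2577 + 3157 = 5734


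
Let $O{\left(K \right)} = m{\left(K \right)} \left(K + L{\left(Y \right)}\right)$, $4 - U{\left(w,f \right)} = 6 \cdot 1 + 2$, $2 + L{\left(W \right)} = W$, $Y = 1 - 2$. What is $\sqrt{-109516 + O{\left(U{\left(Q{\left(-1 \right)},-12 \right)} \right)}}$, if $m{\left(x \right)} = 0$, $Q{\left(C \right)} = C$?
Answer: $2 i \sqrt{27379} \approx 330.93 i$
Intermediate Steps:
$Y = -1$
$L{\left(W \right)} = -2 + W$
$U{\left(w,f \right)} = -4$ ($U{\left(w,f \right)} = 4 - \left(6 \cdot 1 + 2\right) = 4 - \left(6 + 2\right) = 4 - 8 = -4$)
$O{\left(K \right)} = 0$ ($O{\left(K \right)} = 0 \left(K - 3\right) = 0 \left(-3 + K\right) = 0$)
$\sqrt{-109516 + O{\left(U{\left(Q{\left(-1 \right)},-12 \right)} \right)}} = \sqrt{-109516 + 0} = \sqrt{-109516} = 2 i \sqrt{27379}$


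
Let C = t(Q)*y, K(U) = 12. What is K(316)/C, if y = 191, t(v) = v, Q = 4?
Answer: 3/191 ≈ 0.015707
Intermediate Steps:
C = 764 (C = 4*191 = 764)
K(316)/C = 12/764 = 12*(1/764) = 3/191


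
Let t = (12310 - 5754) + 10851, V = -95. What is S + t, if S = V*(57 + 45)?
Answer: 7717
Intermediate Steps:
S = -9690 (S = -95*(57 + 45) = -95*102 = -9690)
t = 17407 (t = 6556 + 10851 = 17407)
S + t = -9690 + 17407 = 7717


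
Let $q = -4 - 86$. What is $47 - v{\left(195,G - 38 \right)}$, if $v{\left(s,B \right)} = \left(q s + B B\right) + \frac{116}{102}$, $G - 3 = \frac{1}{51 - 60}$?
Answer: $\frac{22531951}{1377} \approx 16363.0$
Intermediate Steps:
$q = -90$
$G = \frac{26}{9}$ ($G = 3 + \frac{1}{51 - 60} = 3 + \frac{1}{-9} = 3 - \frac{1}{9} = \frac{26}{9} \approx 2.8889$)
$v{\left(s,B \right)} = \frac{58}{51} + B^{2} - 90 s$ ($v{\left(s,B \right)} = \left(- 90 s + B B\right) + \frac{116}{102} = \left(- 90 s + B^{2}\right) + 116 \cdot \frac{1}{102} = \left(B^{2} - 90 s\right) + \frac{58}{51} = \frac{58}{51} + B^{2} - 90 s$)
$47 - v{\left(195,G - 38 \right)} = 47 - \left(\frac{58}{51} + \left(\frac{26}{9} - 38\right)^{2} - 17550\right) = 47 - \left(\frac{58}{51} + \left(- \frac{316}{9}\right)^{2} - 17550\right) = 47 - \left(\frac{58}{51} + \frac{99856}{81} - 17550\right) = 47 - - \frac{22467232}{1377} = 47 + \frac{22467232}{1377} = \frac{22531951}{1377}$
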